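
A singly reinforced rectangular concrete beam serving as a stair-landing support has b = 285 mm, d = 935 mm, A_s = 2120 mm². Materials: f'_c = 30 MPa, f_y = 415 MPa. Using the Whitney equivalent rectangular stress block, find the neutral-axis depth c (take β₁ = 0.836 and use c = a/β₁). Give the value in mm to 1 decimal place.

T = A_s f_y = 2120 × 415 = 879800 N = 879.8 kN.
Setting C = 0.85 f'_c a b equal to T: a = 879800/(0.85 × 30 × 285) = 121.060 mm.
With β₁ = 0.836, c = a/β₁ = 121.060/0.836 = 144.8 mm.

c ≈ 144.8 mm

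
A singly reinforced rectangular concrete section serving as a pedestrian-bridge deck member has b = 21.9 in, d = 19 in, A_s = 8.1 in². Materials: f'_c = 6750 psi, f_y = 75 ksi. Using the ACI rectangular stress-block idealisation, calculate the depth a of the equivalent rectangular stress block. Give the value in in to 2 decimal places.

T = A_s f_y = 8.1 × 75 = 607.5 kips.
a = T/(0.85 f'_c b) = 607.5/(0.85 × 6.75 × 21.9) = 4.83 in.

a ≈ 4.83 in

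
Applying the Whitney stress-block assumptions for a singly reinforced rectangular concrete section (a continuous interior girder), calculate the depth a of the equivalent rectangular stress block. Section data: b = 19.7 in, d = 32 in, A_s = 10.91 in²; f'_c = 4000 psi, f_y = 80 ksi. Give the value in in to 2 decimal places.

a ≈ 13.03 in

T = A_s f_y = 10.91 × 80 = 872.8 kips.
a = T/(0.85 f'_c b) = 872.8/(0.85 × 4 × 19.7) = 13.03 in.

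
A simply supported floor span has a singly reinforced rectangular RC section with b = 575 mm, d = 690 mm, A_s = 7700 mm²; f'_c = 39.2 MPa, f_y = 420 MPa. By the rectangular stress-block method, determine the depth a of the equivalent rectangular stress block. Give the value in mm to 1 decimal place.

T = A_s f_y = 7700 × 420 = 3234000 N = 3234 kN.
Setting C = 0.85 f'_c a b equal to T: a = 3234000/(0.85 × 39.2 × 575) = 168.8 mm.

a ≈ 168.8 mm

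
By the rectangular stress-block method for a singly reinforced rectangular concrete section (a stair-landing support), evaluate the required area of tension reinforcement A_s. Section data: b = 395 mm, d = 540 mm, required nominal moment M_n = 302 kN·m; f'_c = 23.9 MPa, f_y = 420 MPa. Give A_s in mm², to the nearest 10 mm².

A_s ≈ 1430 mm²

With M_n = 0.85 f'_c a b (d − a/2), solve the quadratic for a:
a = d − √(d² − 2M_n/(0.85 f'_c b)) = 540 − √(540² − 2 × 302×10⁶/(0.85 × 23.9 × 395)) = 74.89 mm.
A_s = 0.85 f'_c a b / f_y = 0.85 × 23.9 × 74.89 × 395 / 420 = 1430.8 mm².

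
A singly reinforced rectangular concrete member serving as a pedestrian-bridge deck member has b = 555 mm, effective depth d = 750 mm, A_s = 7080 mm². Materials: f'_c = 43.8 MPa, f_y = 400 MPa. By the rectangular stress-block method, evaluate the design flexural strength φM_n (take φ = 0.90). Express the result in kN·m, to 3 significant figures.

T = A_s f_y = 7080 × 400 = 2832000 N = 2832 kN.
From C = T: a = T/(0.85 f'_c b) = 2832000/(0.85 × 43.8 × 555) = 137.06 mm.
M_n = T(d − a/2) = 2832 kN × (750 − 68.53) mm = 1929.92 kN·m.
φM_n = 0.90 × 1929.92 = 1736.93 kN·m.

φM_n ≈ 1740 kN·m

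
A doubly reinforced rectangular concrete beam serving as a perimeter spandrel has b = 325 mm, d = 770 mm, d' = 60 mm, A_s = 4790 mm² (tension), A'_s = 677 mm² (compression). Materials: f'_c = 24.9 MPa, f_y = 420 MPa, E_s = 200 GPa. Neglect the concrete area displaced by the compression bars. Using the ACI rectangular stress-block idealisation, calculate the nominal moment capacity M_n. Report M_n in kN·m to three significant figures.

Assume both tension and compression steel yield.
Net tension couple steel: A_s − A'_s = 4113 mm².
a = (A_s − A'_s) f_y / (0.85 f'_c b) = 1727460/(0.85 × 24.9 × 325) = 251.13 mm.
c = a/β₁ = 251.13/0.85 = 295.45 mm; ε'_s = 0.003(c − d')/c = 0.0024 ≥ f_y/E_s = 0.0021, so compression steel does yield.
M_n = (A_s − A'_s) f_y (d − a/2) + A'_s f_y (d − d') = [1727460 × (770 − 125.565) + 284340 × (770 − 60)] × 10⁻⁶ = 1113.24 + 201.88 = 1315.12 kN·m.

M_n ≈ 1320 kN·m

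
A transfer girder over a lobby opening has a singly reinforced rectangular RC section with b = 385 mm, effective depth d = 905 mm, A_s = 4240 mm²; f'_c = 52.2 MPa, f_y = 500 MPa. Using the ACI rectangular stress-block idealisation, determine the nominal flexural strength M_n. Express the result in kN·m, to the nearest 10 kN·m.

M_n ≈ 1790 kN·m

T = A_s f_y = 4240 × 500 = 2120000 N = 2120 kN.
From C = T: a = T/(0.85 f'_c b) = 2120000/(0.85 × 52.2 × 385) = 124.10 mm.
M_n = T(d − a/2) = 2120 kN × (905 − 62.05) mm = 1787.05 kN·m.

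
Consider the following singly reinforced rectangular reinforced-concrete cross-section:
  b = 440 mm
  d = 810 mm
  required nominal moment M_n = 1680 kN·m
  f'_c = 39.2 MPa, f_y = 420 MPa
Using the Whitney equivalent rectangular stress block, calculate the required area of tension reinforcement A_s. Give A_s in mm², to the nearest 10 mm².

With M_n = 0.85 f'_c a b (d − a/2), solve the quadratic for a:
a = d − √(d² − 2M_n/(0.85 f'_c b)) = 810 − √(810² − 2 × 1680×10⁶/(0.85 × 39.2 × 440)) = 156.61 mm.
A_s = 0.85 f'_c a b / f_y = 0.85 × 39.2 × 156.61 × 440 / 420 = 5466.7 mm².

A_s ≈ 5470 mm²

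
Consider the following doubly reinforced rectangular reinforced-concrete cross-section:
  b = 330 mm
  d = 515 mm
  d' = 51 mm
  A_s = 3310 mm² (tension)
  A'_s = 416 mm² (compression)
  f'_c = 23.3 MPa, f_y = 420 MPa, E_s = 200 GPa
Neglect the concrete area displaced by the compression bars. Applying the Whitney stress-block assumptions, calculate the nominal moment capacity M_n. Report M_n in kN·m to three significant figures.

Assume both tension and compression steel yield.
Net tension couple steel: A_s − A'_s = 2894 mm².
a = (A_s − A'_s) f_y / (0.85 f'_c b) = 1215480/(0.85 × 23.3 × 330) = 185.98 mm.
c = a/β₁ = 185.98/0.85 = 218.80 mm; ε'_s = 0.003(c − d')/c = 0.0023 ≥ f_y/E_s = 0.0021, so compression steel does yield.
M_n = (A_s − A'_s) f_y (d − a/2) + A'_s f_y (d − d') = [1215480 × (515 − 92.99) + 174720 × (515 − 51)] × 10⁻⁶ = 512.94 + 81.07 = 594.01 kN·m.

M_n ≈ 594 kN·m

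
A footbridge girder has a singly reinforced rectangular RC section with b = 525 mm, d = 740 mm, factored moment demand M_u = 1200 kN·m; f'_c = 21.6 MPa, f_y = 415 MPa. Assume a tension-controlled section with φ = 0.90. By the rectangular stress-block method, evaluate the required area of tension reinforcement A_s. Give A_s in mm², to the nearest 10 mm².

A_s ≈ 5100 mm²

M_n = M_u/φ = 1200/0.90 = 1333.33 kN·m.
With M_n = 0.85 f'_c a b (d − a/2), solve the quadratic for a:
a = d − √(d² − 2M_n/(0.85 f'_c b)) = 740 − √(740² − 2 × 1333.33×10⁶/(0.85 × 21.6 × 525)) = 219.47 mm.
A_s = 0.85 f'_c a b / f_y = 0.85 × 21.6 × 219.47 × 525 / 415 = 5097.5 mm².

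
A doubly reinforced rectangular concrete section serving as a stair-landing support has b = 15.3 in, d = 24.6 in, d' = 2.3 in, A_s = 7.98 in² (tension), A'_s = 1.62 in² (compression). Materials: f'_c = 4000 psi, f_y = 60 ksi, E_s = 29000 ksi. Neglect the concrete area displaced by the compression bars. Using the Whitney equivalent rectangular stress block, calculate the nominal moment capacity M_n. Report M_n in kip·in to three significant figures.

M_n ≈ 10200 kip·in

Assume both steels yield.
a = (A_s − A'_s) f_y/(0.85 f'_c b) = (7.98 − 1.62) × 60/(0.85 × 4 × 15.3) = 7.336 in.
c = a/β₁ = 7.336/0.85 = 8.631 in; ε'_s = 0.003(c − d')/c = 0.0022 ≥ ε_y = 0.0021, so the compression steel yields.
M_n = (A_s − A'_s) f_y (d − a/2) + A'_s f_y (d − d') = 381.6 × (24.6 − 3.668) + 97.2 × (24.6 − 2.3) = 7987.7 + 2167.6 = 10155.3 kip·in.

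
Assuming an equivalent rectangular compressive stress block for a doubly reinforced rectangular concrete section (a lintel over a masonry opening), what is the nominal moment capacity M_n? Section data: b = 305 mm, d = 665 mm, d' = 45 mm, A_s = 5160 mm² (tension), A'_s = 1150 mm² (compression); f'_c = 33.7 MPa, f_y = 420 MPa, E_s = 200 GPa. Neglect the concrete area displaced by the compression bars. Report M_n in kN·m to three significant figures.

Assume both tension and compression steel yield.
Net tension couple steel: A_s − A'_s = 4010 mm².
a = (A_s − A'_s) f_y / (0.85 f'_c b) = 1684200/(0.85 × 33.7 × 305) = 192.77 mm.
c = a/β₁ = 192.77/0.809 = 238.28 mm; ε'_s = 0.003(c − d')/c = 0.0024 ≥ f_y/E_s = 0.0021, so compression steel does yield.
M_n = (A_s − A'_s) f_y (d − a/2) + A'_s f_y (d − d') = [1684200 × (665 − 96.385) + 483000 × (665 − 45)] × 10⁻⁶ = 957.66 + 299.46 = 1257.12 kN·m.

M_n ≈ 1260 kN·m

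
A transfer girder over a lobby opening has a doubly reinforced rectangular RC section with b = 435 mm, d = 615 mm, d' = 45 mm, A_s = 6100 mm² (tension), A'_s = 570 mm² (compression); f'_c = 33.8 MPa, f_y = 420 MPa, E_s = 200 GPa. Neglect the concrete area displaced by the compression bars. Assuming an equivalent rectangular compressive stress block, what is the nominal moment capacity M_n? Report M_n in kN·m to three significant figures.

M_n ≈ 1350 kN·m

Assume both tension and compression steel yield.
Net tension couple steel: A_s − A'_s = 5530 mm².
a = (A_s − A'_s) f_y / (0.85 f'_c b) = 2322600/(0.85 × 33.8 × 435) = 185.84 mm.
c = a/β₁ = 185.84/0.809 = 229.72 mm; ε'_s = 0.003(c − d')/c = 0.0024 ≥ f_y/E_s = 0.0021, so compression steel does yield.
M_n = (A_s − A'_s) f_y (d − a/2) + A'_s f_y (d − d') = [2322600 × (615 − 92.92) + 239400 × (615 − 45)] × 10⁻⁶ = 1212.58 + 136.46 = 1349.04 kN·m.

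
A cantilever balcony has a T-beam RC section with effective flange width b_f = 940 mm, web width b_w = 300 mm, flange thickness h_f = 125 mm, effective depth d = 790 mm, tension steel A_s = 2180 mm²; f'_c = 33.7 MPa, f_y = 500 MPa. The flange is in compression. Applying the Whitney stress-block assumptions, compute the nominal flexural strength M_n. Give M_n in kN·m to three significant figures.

Tension: T = A_s f_y = 2180 × 500 = 1090000 N.
Try a within the flange: a = T/(0.85 f'_c b_f) = 1090000/(0.85 × 33.7 × 940) = 40.48 mm.
Since a = 40.48 ≤ h_f = 125 mm, the stress block lies entirely in the flange; analyse as a rectangular beam of width b_f.
M_n = T(d − a/2) = 1090000 × (790 − 20.24) = 839.04 × 10⁶ N·mm.
M_n = 839.04 kN·m.

M_n ≈ 839 kN·m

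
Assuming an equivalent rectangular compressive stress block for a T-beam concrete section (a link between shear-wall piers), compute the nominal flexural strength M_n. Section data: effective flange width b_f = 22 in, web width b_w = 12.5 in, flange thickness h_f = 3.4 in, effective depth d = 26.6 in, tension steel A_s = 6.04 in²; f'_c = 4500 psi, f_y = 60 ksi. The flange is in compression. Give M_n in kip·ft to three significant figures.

M_n ≈ 736 kip·ft

Tension: T = A_s f_y = 6.04 × 60 = 362.4 kips.
Try a within the flange: a = T/(0.85 f'_c b_f) = 362.4/(0.85 × 4.5 × 22) = 4.307 in.
a = 4.307 > h_f = 3.4 in: the block extends into the web. Split into flange-overhang and web parts.
C_f = 0.85 f'_c (b_f − b_w) h_f = 0.85 × 4.5 × (22 − 12.5) × 3.4 = 123.5 kips.
Remaining web compression depth: a_w = (T − C_f)/(0.85 f'_c b_w) = (362.4 − 123.5)/(0.85 × 4.5 × 12.5) = 4.997 in.
M_n = C_f(d − h_f/2) + (T − C_f)(d − a_w/2) = 123.5 × (26.6 − 1.7) + 238.9 × (26.6 − 2.4985) = 3075.2 + 5757.8 = 8833.0 kip·in.
M_n = 8833.0/12 = 736.08 kip·ft.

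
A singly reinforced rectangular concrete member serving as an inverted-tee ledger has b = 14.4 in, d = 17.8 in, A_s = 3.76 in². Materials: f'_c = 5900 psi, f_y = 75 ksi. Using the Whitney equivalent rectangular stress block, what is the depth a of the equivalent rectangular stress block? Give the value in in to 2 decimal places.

a ≈ 3.90 in

T = A_s f_y = 3.76 × 75 = 282 kips.
a = T/(0.85 f'_c b) = 282/(0.85 × 5.9 × 14.4) = 3.90 in.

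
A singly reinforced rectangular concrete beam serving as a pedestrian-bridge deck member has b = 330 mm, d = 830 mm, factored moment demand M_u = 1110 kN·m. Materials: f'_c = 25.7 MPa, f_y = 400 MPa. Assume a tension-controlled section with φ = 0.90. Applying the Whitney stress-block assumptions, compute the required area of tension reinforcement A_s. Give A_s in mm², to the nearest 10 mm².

A_s ≈ 4350 mm²

M_n = M_u/φ = 1110/0.90 = 1233.33 kN·m.
With M_n = 0.85 f'_c a b (d − a/2), solve the quadratic for a:
a = d − √(d² − 2M_n/(0.85 f'_c b)) = 830 − √(830² − 2 × 1233.33×10⁶/(0.85 × 25.7 × 330)) = 241.16 mm.
A_s = 0.85 f'_c a b / f_y = 0.85 × 25.7 × 241.16 × 330 / 400 = 4346.2 mm².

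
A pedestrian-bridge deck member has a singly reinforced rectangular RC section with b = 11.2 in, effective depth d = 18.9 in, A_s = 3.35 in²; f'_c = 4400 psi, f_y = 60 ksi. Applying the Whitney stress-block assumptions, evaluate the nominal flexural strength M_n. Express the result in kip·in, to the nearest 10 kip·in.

M_n ≈ 3320 kip·in

T = A_s f_y = 3.35 × 60 = 201 kips.
a = T/(0.85 f'_c b) = 201/(0.85 × 4.4 × 11.2) = 4.799 in.
M_n = T(d − a/2) = 201 × (18.9 − 2.3995) = 3316.6 kip·in.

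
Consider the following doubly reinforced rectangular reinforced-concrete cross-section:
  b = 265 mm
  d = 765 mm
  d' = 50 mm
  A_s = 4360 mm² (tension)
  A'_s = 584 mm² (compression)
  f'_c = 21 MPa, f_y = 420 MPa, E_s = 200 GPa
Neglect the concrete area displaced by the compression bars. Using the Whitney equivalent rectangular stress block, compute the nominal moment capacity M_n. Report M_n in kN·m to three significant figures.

Assume both tension and compression steel yield.
Net tension couple steel: A_s − A'_s = 3776 mm².
a = (A_s − A'_s) f_y / (0.85 f'_c b) = 1585920/(0.85 × 21 × 265) = 335.27 mm.
c = a/β₁ = 335.27/0.85 = 394.44 mm; ε'_s = 0.003(c − d')/c = 0.0026 ≥ f_y/E_s = 0.0021, so compression steel does yield.
M_n = (A_s − A'_s) f_y (d − a/2) + A'_s f_y (d − d') = [1585920 × (765 − 167.635) + 245280 × (765 − 50)] × 10⁻⁶ = 947.37 + 175.38 = 1122.75 kN·m.

M_n ≈ 1120 kN·m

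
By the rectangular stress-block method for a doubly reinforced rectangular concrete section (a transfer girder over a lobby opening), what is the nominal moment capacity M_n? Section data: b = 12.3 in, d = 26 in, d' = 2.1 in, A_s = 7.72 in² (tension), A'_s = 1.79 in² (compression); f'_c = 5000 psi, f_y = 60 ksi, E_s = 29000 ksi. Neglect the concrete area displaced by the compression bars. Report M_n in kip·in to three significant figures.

M_n ≈ 10600 kip·in

Assume both steels yield.
a = (A_s − A'_s) f_y/(0.85 f'_c b) = (7.72 − 1.79) × 60/(0.85 × 5 × 12.3) = 6.806 in.
c = a/β₁ = 6.806/0.8 = 8.508 in; ε'_s = 0.003(c − d')/c = 0.0023 ≥ ε_y = 0.0021, so the compression steel yields.
M_n = (A_s − A'_s) f_y (d − a/2) + A'_s f_y (d − d') = 355.8 × (26 − 3.403) + 107.4 × (26 − 2.1) = 8040.0 + 2566.9 = 10606.9 kip·in.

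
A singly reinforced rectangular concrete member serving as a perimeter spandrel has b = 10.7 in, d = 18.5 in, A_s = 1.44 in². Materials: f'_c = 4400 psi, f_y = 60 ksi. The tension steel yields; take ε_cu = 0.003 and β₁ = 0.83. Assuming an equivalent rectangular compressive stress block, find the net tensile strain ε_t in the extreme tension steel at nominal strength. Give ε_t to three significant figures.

ε_t ≈ 0.0183

a = A_s f_y/(0.85 f'_c b) = 2.159 in.
β₁ = 0.83, so c = a/β₁ = 2.159/0.83 = 2.601 in.
From the linear strain diagram with ε_cu = 0.003: ε_t = 0.003 (d − c)/c = 0.003 × (18.5 − 2.601)/2.601 = 0.0183.
Since ε_t ≥ 0.005, the section is tension-controlled.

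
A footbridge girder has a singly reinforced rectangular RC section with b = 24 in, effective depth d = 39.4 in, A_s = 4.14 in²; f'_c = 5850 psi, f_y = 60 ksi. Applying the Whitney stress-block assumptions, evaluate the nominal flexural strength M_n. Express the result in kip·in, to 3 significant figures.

M_n ≈ 9530 kip·in

T = A_s f_y = 4.14 × 60 = 248.4 kips.
a = T/(0.85 f'_c b) = 248.4/(0.85 × 5.85 × 24) = 2.081 in.
M_n = T(d − a/2) = 248.4 × (39.4 − 1.0405) = 9528.5 kip·in.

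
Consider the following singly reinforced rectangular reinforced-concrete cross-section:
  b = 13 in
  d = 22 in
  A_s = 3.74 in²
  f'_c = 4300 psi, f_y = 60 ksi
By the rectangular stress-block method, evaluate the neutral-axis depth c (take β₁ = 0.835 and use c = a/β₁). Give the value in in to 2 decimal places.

T = A_s f_y = 3.74 × 60 = 224.4 kips.
a = T/(0.85 f'_c b) = 224.4/(0.85 × 4.3 × 13) = 4.7227 in.
With β₁ = 0.835, c = a/β₁ = 4.7227/0.835 = 5.66 in.

c ≈ 5.66 in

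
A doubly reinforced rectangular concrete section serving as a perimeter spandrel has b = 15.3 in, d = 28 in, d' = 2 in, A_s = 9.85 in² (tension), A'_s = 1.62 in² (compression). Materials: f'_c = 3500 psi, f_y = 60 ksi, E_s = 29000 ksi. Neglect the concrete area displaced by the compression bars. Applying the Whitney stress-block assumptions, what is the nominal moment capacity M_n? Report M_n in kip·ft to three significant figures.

Assume both steels yield.
a = (A_s − A'_s) f_y/(0.85 f'_c b) = (9.85 − 1.62) × 60/(0.85 × 3.5 × 15.3) = 10.849 in.
c = a/β₁ = 10.849/0.85 = 12.764 in; ε'_s = 0.003(c − d')/c = 0.0025 ≥ ε_y = 0.0021, so the compression steel yields.
M_n = (A_s − A'_s) f_y (d − a/2) + A'_s f_y (d − d') = 493.8 × (28 − 5.4245) + 97.2 × (28 − 2) = 11147.8 + 2527.2 = 13675.0 kip·in = 13675.0/12 = 1139.58 kip·ft.

M_n ≈ 1140 kip·ft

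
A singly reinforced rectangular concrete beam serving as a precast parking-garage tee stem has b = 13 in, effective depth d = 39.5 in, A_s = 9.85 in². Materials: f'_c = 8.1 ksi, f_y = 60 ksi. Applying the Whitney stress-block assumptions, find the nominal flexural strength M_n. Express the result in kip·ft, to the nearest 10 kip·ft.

M_n ≈ 1780 kip·ft

T = A_s f_y = 9.85 × 60 = 591 kips.
a = T/(0.85 f'_c b) = 591/(0.85 × 8.1 × 13) = 6.603 in.
M_n = T(d − a/2) = 591 × (39.5 − 3.3015) = 21393.3 kip·in = 21393.3/12 = 1782.78 kip·ft.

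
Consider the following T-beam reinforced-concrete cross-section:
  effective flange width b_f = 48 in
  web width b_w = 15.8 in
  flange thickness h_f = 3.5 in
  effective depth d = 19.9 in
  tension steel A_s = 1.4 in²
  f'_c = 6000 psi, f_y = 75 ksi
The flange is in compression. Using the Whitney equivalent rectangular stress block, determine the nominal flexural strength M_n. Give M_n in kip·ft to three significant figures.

M_n ≈ 172 kip·ft

Tension: T = A_s f_y = 1.4 × 75 = 105 kips.
Try a within the flange: a = T/(0.85 f'_c b_f) = 105/(0.85 × 6 × 48) = 0.429 in.
Since a = 0.429 ≤ h_f = 3.5 in, the stress block lies entirely in the flange; analyse as a rectangular beam of width b_f.
M_n = T(d − a/2) = 105 × (19.9 − 0.2145) = 2067.0 kip·in.
M_n = 2067.0/12 = 172.25 kip·ft.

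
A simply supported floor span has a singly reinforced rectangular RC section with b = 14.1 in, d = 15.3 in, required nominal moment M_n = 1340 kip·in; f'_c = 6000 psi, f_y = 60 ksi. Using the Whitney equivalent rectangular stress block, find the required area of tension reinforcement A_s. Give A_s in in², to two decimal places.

From M_n = 0.85 f'_c a b (d − a/2):
a = d − √(d² − 2M_n/(0.85 f'_c b)) = 15.3 − √(15.3² − 2 × 1340/(0.85 × 6 × 14.1)) = 1.271 in.
A_s = 0.85 f'_c a b / f_y = 0.85 × 6 × 1.271 × 14.1 / 60 = 1.523 in².

A_s ≈ 1.52 in²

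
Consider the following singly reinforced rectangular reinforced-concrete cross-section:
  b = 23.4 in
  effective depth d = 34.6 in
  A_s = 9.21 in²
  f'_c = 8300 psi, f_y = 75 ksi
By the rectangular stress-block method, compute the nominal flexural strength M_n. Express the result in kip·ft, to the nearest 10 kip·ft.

M_n ≈ 1870 kip·ft

T = A_s f_y = 9.21 × 75 = 690.75 kips.
a = T/(0.85 f'_c b) = 690.75/(0.85 × 8.3 × 23.4) = 4.184 in.
M_n = T(d − a/2) = 690.75 × (34.6 − 2.092) = 22454.9 kip·in = 22454.9/12 = 1871.24 kip·ft.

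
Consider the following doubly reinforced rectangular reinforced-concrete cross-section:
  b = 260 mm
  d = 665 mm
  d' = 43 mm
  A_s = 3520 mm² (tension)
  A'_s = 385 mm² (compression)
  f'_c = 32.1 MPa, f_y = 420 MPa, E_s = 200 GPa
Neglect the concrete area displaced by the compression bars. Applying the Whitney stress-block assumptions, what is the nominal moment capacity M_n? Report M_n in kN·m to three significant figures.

Assume both tension and compression steel yield.
Net tension couple steel: A_s − A'_s = 3135 mm².
a = (A_s − A'_s) f_y / (0.85 f'_c b) = 1316700/(0.85 × 32.1 × 260) = 185.60 mm.
c = a/β₁ = 185.60/0.821 = 226.07 mm; ε'_s = 0.003(c − d')/c = 0.0024 ≥ f_y/E_s = 0.0021, so compression steel does yield.
M_n = (A_s − A'_s) f_y (d − a/2) + A'_s f_y (d − d') = [1316700 × (665 − 92.8) + 161700 × (665 − 43)] × 10⁻⁶ = 753.42 + 100.58 = 854.00 kN·m.

M_n ≈ 854 kN·m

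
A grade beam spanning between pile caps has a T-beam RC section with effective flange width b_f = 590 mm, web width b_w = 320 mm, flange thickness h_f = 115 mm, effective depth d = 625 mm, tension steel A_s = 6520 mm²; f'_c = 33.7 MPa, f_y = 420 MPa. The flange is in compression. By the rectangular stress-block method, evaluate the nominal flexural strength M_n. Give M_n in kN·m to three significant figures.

M_n ≈ 1470 kN·m

Tension: T = A_s f_y = 6520 × 420 = 2738400 N.
Try a within the flange: a = T/(0.85 f'_c b_f) = 2738400/(0.85 × 33.7 × 590) = 162.03 mm.
a = 162.03 > h_f = 115 mm: the block extends into the web. Split into flange-overhang and web parts.
C_f = 0.85 f'_c (b_f − b_w) h_f = 0.85 × 33.7 × (590 − 320) × 115 = 889427 N.
Remaining web compression depth: a_w = (T − C_f)/(0.85 f'_c b_w) = (2738400 − 889427)/(0.85 × 33.7 × 320) = 201.71 mm.
M_n = C_f(d − h_f/2) + (T − C_f)(d − a_w/2) = 889427 × (625 − 57.5) + 1848973 × (625 − 100.855) = 504.75 + 969.13 = 1473.88 × 10⁶ N·mm.
M_n = 1473.88 kN·m.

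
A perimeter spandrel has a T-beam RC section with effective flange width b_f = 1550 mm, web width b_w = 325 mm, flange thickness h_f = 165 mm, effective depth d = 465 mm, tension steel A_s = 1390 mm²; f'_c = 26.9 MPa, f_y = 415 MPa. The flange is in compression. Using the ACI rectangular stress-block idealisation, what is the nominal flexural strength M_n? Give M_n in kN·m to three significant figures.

M_n ≈ 264 kN·m

Tension: T = A_s f_y = 1390 × 415 = 576850 N.
Try a within the flange: a = T/(0.85 f'_c b_f) = 576850/(0.85 × 26.9 × 1550) = 16.28 mm.
Since a = 16.28 ≤ h_f = 165 mm, the stress block lies entirely in the flange; analyse as a rectangular beam of width b_f.
M_n = T(d − a/2) = 576850 × (465 − 8.14) = 263.54 × 10⁶ N·mm.
M_n = 263.54 kN·m.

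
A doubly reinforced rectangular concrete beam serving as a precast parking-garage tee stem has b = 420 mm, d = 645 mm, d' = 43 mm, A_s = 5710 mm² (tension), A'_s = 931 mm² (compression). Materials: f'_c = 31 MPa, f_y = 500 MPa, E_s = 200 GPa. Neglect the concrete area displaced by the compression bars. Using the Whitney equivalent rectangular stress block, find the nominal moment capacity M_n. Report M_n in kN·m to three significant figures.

M_n ≈ 1560 kN·m

Assume both tension and compression steel yield.
Net tension couple steel: A_s − A'_s = 4779 mm².
a = (A_s − A'_s) f_y / (0.85 f'_c b) = 2389500/(0.85 × 31 × 420) = 215.91 mm.
c = a/β₁ = 215.91/0.829 = 260.45 mm; ε'_s = 0.003(c − d')/c = 0.0025 ≥ f_y/E_s = 0.0025, so compression steel does yield.
M_n = (A_s − A'_s) f_y (d − a/2) + A'_s f_y (d − d') = [2389500 × (645 − 107.955) + 465500 × (645 − 43)] × 10⁻⁶ = 1283.27 + 280.23 = 1563.50 kN·m.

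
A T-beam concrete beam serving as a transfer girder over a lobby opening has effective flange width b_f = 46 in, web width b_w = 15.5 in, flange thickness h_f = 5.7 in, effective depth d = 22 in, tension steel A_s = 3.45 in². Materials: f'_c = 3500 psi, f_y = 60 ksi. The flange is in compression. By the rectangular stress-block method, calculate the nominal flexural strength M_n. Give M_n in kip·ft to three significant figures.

M_n ≈ 366 kip·ft

Tension: T = A_s f_y = 3.45 × 60 = 207 kips.
Try a within the flange: a = T/(0.85 f'_c b_f) = 207/(0.85 × 3.5 × 46) = 1.513 in.
Since a = 1.513 ≤ h_f = 5.7 in, the stress block lies entirely in the flange; analyse as a rectangular beam of width b_f.
M_n = T(d − a/2) = 207 × (22 − 0.7565) = 4397.4 kip·in.
M_n = 4397.4/12 = 366.45 kip·ft.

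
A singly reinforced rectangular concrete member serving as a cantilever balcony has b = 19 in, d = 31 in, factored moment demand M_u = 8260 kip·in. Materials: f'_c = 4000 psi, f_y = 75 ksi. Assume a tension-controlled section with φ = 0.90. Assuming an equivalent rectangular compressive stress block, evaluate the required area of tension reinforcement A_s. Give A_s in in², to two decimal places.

M_n = M_u/φ = 8260/0.90 = 9177.78 kip·in.
From M_n = 0.85 f'_c a b (d − a/2):
a = d − √(d² − 2M_n/(0.85 f'_c b)) = 31 − √(31² − 2 × 9177.78/(0.85 × 4 × 19)) = 4.984 in.
A_s = 0.85 f'_c a b / f_y = 0.85 × 4 × 4.984 × 19 / 75 = 4.293 in².

A_s ≈ 4.29 in²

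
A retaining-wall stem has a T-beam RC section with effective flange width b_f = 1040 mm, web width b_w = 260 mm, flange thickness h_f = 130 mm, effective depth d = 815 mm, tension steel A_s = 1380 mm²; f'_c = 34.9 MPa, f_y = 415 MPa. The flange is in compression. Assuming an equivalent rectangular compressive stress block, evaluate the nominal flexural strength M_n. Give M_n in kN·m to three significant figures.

Tension: T = A_s f_y = 1380 × 415 = 572700 N.
Try a within the flange: a = T/(0.85 f'_c b_f) = 572700/(0.85 × 34.9 × 1040) = 18.56 mm.
Since a = 18.56 ≤ h_f = 130 mm, the stress block lies entirely in the flange; analyse as a rectangular beam of width b_f.
M_n = T(d − a/2) = 572700 × (815 − 9.28) = 461.44 × 10⁶ N·mm.
M_n = 461.44 kN·m.

M_n ≈ 461 kN·m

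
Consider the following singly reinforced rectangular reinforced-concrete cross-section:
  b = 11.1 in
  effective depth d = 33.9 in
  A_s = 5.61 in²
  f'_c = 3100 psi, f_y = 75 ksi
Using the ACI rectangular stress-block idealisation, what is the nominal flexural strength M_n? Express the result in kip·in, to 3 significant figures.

T = A_s f_y = 5.61 × 75 = 420.75 kips.
a = T/(0.85 f'_c b) = 420.75/(0.85 × 3.1 × 11.1) = 14.385 in.
M_n = T(d − a/2) = 420.75 × (33.9 − 7.1925) = 11237.2 kip·in.

M_n ≈ 11200 kip·in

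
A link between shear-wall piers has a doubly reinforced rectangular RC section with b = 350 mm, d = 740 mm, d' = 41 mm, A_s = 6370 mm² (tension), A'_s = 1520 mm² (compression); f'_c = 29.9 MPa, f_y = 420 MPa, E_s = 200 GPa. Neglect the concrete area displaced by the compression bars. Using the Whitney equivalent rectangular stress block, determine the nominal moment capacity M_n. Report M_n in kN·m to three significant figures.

M_n ≈ 1720 kN·m

Assume both tension and compression steel yield.
Net tension couple steel: A_s − A'_s = 4850 mm².
a = (A_s − A'_s) f_y / (0.85 f'_c b) = 2037000/(0.85 × 29.9 × 350) = 229.00 mm.
c = a/β₁ = 229.00/0.836 = 273.92 mm; ε'_s = 0.003(c − d')/c = 0.0026 ≥ f_y/E_s = 0.0021, so compression steel does yield.
M_n = (A_s − A'_s) f_y (d − a/2) + A'_s f_y (d − d') = [2037000 × (740 − 114.5) + 638400 × (740 − 41)] × 10⁻⁶ = 1274.14 + 446.24 = 1720.38 kN·m.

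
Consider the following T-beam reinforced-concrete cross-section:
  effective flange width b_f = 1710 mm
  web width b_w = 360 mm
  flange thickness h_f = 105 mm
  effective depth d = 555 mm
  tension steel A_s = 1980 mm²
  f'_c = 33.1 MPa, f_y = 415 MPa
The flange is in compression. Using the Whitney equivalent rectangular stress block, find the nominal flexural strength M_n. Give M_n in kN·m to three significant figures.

Tension: T = A_s f_y = 1980 × 415 = 821700 N.
Try a within the flange: a = T/(0.85 f'_c b_f) = 821700/(0.85 × 33.1 × 1710) = 17.08 mm.
Since a = 17.08 ≤ h_f = 105 mm, the stress block lies entirely in the flange; analyse as a rectangular beam of width b_f.
M_n = T(d − a/2) = 821700 × (555 − 8.54) = 449.03 × 10⁶ N·mm.
M_n = 449.03 kN·m.

M_n ≈ 449 kN·m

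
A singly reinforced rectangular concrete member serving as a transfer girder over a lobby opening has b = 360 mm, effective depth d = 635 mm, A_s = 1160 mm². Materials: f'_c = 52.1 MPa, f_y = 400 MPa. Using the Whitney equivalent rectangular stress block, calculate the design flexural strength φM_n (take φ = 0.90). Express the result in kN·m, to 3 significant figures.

φM_n ≈ 259 kN·m

T = A_s f_y = 1160 × 400 = 464000 N = 464 kN.
From C = T: a = T/(0.85 f'_c b) = 464000/(0.85 × 52.1 × 360) = 29.10 mm.
M_n = T(d − a/2) = 464 kN × (635 − 14.55) mm = 287.89 kN·m.
φM_n = 0.90 × 287.89 = 259.10 kN·m.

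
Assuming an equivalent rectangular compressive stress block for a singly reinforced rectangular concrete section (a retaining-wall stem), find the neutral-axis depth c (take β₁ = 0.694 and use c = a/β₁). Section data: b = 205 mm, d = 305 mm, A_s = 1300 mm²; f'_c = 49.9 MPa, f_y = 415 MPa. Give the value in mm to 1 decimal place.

T = A_s f_y = 1300 × 415 = 539500 N = 539.5 kN.
Setting C = 0.85 f'_c a b equal to T: a = 539500/(0.85 × 49.9 × 205) = 62.047 mm.
With β₁ = 0.694, c = a/β₁ = 62.047/0.694 = 89.4 mm.

c ≈ 89.4 mm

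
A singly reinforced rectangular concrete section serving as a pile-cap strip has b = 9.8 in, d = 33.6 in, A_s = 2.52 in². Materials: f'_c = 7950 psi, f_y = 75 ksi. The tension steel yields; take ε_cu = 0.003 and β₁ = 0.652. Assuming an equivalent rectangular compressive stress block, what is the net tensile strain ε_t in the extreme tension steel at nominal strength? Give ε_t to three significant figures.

a = A_s f_y/(0.85 f'_c b) = 2.854 in.
β₁ = 0.652, so c = a/β₁ = 2.854/0.652 = 4.377 in.
From the linear strain diagram with ε_cu = 0.003: ε_t = 0.003 (d − c)/c = 0.003 × (33.6 − 4.377)/4.377 = 0.0200.
Since ε_t ≥ 0.005, the section is tension-controlled.

ε_t ≈ 0.0200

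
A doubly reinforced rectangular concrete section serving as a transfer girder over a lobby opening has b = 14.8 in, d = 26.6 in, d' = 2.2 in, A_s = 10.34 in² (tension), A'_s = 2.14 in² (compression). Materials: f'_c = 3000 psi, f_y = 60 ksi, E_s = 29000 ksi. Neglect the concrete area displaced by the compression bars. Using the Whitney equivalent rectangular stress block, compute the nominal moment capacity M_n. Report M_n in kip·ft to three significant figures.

Assume both steels yield.
a = (A_s − A'_s) f_y/(0.85 f'_c b) = (10.34 − 2.14) × 60/(0.85 × 3 × 14.8) = 13.037 in.
c = a/β₁ = 13.037/0.85 = 15.338 in; ε'_s = 0.003(c − d')/c = 0.0026 ≥ ε_y = 0.0021, so the compression steel yields.
M_n = (A_s − A'_s) f_y (d − a/2) + A'_s f_y (d − d') = 492 × (26.6 − 6.5185) + 128.4 × (26.6 − 2.2) = 9880.1 + 3133.0 = 13013.1 kip·in = 13013.1/12 = 1084.43 kip·ft.

M_n ≈ 1080 kip·ft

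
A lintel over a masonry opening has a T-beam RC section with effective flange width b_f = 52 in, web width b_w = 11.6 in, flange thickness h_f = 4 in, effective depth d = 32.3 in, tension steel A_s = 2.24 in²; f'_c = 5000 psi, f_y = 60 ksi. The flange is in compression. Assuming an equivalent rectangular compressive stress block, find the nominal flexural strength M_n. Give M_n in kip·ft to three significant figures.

M_n ≈ 358 kip·ft

Tension: T = A_s f_y = 2.24 × 60 = 134.4 kips.
Try a within the flange: a = T/(0.85 f'_c b_f) = 134.4/(0.85 × 5 × 52) = 0.608 in.
Since a = 0.608 ≤ h_f = 4 in, the stress block lies entirely in the flange; analyse as a rectangular beam of width b_f.
M_n = T(d − a/2) = 134.4 × (32.3 − 0.304) = 4300.3 kip·in.
M_n = 4300.3/12 = 358.36 kip·ft.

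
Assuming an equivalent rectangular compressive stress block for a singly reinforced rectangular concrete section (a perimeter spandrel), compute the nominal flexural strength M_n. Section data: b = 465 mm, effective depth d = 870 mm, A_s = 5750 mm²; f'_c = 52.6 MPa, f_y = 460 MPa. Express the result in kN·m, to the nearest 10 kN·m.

M_n ≈ 2130 kN·m

T = A_s f_y = 5750 × 460 = 2645000 N = 2645 kN.
From C = T: a = T/(0.85 f'_c b) = 2645000/(0.85 × 52.6 × 465) = 127.22 mm.
M_n = T(d − a/2) = 2645 kN × (870 − 63.61) mm = 2132.90 kN·m.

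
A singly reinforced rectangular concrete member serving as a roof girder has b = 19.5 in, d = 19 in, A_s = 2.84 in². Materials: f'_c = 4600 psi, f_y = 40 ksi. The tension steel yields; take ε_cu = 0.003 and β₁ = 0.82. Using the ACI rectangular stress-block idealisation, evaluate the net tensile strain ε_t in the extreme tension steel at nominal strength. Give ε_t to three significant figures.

a = A_s f_y/(0.85 f'_c b) = 1.490 in.
β₁ = 0.82, so c = a/β₁ = 1.490/0.82 = 1.817 in.
From the linear strain diagram with ε_cu = 0.003: ε_t = 0.003 (d − c)/c = 0.003 × (19 − 1.817)/1.817 = 0.0284.
Since ε_t ≥ 0.005, the section is tension-controlled.

ε_t ≈ 0.0284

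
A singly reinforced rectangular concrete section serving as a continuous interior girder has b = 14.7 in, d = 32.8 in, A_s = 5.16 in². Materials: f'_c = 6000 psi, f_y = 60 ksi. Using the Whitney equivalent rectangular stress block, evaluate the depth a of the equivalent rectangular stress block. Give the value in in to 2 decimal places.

T = A_s f_y = 5.16 × 60 = 309.6 kips.
a = T/(0.85 f'_c b) = 309.6/(0.85 × 6 × 14.7) = 4.13 in.

a ≈ 4.13 in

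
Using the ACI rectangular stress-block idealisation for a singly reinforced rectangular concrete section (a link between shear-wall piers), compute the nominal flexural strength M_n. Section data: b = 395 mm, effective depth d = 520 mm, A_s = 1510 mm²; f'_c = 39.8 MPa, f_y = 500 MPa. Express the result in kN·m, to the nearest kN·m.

M_n ≈ 371 kN·m

T = A_s f_y = 1510 × 500 = 755000 N = 755 kN.
From C = T: a = T/(0.85 f'_c b) = 755000/(0.85 × 39.8 × 395) = 56.50 mm.
M_n = T(d − a/2) = 755 kN × (520 − 28.25) mm = 371.27 kN·m.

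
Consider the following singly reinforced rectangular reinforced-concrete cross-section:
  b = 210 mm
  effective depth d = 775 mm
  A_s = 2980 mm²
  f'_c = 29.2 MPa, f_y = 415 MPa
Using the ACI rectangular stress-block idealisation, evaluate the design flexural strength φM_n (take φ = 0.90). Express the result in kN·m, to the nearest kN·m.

T = A_s f_y = 2980 × 415 = 1236700 N = 1236.7 kN.
From C = T: a = T/(0.85 f'_c b) = 1236700/(0.85 × 29.2 × 210) = 237.27 mm.
M_n = T(d − a/2) = 1236.7 kN × (775 − 118.635) mm = 811.73 kN·m.
φM_n = 0.90 × 811.73 = 730.56 kN·m.

φM_n ≈ 731 kN·m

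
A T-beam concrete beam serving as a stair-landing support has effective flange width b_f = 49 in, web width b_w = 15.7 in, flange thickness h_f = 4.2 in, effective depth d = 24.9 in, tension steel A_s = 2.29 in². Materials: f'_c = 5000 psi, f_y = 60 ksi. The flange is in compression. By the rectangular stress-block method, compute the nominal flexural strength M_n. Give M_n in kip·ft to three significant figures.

Tension: T = A_s f_y = 2.29 × 60 = 137.4 kips.
Try a within the flange: a = T/(0.85 f'_c b_f) = 137.4/(0.85 × 5 × 49) = 0.660 in.
Since a = 0.660 ≤ h_f = 4.2 in, the stress block lies entirely in the flange; analyse as a rectangular beam of width b_f.
M_n = T(d − a/2) = 137.4 × (24.9 − 0.33) = 3375.9 kip·in.
M_n = 3375.9/12 = 281.33 kip·ft.

M_n ≈ 281 kip·ft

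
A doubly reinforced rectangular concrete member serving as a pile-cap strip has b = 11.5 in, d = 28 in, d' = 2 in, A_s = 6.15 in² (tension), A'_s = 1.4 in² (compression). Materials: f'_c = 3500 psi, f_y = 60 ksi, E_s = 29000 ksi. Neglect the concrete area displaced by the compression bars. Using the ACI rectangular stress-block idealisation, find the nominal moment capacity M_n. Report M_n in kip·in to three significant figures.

M_n ≈ 8980 kip·in

Assume both steels yield.
a = (A_s − A'_s) f_y/(0.85 f'_c b) = (6.15 − 1.4) × 60/(0.85 × 3.5 × 11.5) = 8.330 in.
c = a/β₁ = 8.330/0.85 = 9.800 in; ε'_s = 0.003(c − d')/c = 0.0024 ≥ ε_y = 0.0021, so the compression steel yields.
M_n = (A_s − A'_s) f_y (d − a/2) + A'_s f_y (d − d') = 285 × (28 − 4.165) + 84 × (28 − 2) = 6793.0 + 2184.0 = 8977.0 kip·in.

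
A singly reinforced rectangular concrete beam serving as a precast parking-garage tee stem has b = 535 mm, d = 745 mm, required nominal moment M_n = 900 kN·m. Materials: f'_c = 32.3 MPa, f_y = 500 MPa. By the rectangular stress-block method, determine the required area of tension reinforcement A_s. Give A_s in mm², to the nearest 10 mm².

With M_n = 0.85 f'_c a b (d − a/2), solve the quadratic for a:
a = d − √(d² − 2M_n/(0.85 f'_c b)) = 745 − √(745² − 2 × 900×10⁶/(0.85 × 32.3 × 535)) = 87.37 mm.
A_s = 0.85 f'_c a b / f_y = 0.85 × 32.3 × 87.37 × 535 / 500 = 2566.7 mm².

A_s ≈ 2570 mm²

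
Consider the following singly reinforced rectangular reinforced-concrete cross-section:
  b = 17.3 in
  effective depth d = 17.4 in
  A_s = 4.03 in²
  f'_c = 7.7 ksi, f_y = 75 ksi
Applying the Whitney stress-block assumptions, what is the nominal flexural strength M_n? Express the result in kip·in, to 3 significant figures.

T = A_s f_y = 4.03 × 75 = 302.25 kips.
a = T/(0.85 f'_c b) = 302.25/(0.85 × 7.7 × 17.3) = 2.669 in.
M_n = T(d − a/2) = 302.25 × (17.4 − 1.3345) = 4855.8 kip·in.

M_n ≈ 4860 kip·in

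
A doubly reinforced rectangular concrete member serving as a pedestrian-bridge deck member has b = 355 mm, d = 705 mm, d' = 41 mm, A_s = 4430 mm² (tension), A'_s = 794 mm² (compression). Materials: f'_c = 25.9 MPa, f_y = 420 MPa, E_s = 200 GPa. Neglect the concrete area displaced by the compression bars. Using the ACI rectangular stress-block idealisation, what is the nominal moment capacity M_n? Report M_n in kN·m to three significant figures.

Assume both tension and compression steel yield.
Net tension couple steel: A_s − A'_s = 3636 mm².
a = (A_s − A'_s) f_y / (0.85 f'_c b) = 1527120/(0.85 × 25.9 × 355) = 195.40 mm.
c = a/β₁ = 195.40/0.85 = 229.88 mm; ε'_s = 0.003(c − d')/c = 0.0025 ≥ f_y/E_s = 0.0021, so compression steel does yield.
M_n = (A_s − A'_s) f_y (d − a/2) + A'_s f_y (d − d') = [1527120 × (705 − 97.7) + 333480 × (705 − 41)] × 10⁻⁶ = 927.42 + 221.43 = 1148.85 kN·m.

M_n ≈ 1150 kN·m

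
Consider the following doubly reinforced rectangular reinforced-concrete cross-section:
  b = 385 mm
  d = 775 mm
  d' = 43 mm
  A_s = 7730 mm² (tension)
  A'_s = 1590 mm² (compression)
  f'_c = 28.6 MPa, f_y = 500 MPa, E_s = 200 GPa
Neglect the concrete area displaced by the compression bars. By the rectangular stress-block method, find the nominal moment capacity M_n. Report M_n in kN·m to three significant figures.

M_n ≈ 2460 kN·m

Assume both tension and compression steel yield.
Net tension couple steel: A_s − A'_s = 6140 mm².
a = (A_s − A'_s) f_y / (0.85 f'_c b) = 3070000/(0.85 × 28.6 × 385) = 328.01 mm.
c = a/β₁ = 328.01/0.846 = 387.72 mm; ε'_s = 0.003(c − d')/c = 0.0027 ≥ f_y/E_s = 0.0025, so compression steel does yield.
M_n = (A_s − A'_s) f_y (d − a/2) + A'_s f_y (d − d') = [3070000 × (775 − 164.005) + 795000 × (775 − 43)] × 10⁻⁶ = 1875.75 + 581.94 = 2457.69 kN·m.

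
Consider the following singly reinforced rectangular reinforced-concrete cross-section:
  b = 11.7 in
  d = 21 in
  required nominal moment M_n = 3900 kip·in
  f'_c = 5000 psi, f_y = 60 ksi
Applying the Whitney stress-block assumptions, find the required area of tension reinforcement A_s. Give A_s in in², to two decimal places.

From M_n = 0.85 f'_c a b (d − a/2):
a = d − √(d² − 2M_n/(0.85 f'_c b)) = 21 − √(21² − 2 × 3900/(0.85 × 5 × 11.7)) = 4.144 in.
A_s = 0.85 f'_c a b / f_y = 0.85 × 5 × 4.144 × 11.7 / 60 = 3.434 in².

A_s ≈ 3.43 in²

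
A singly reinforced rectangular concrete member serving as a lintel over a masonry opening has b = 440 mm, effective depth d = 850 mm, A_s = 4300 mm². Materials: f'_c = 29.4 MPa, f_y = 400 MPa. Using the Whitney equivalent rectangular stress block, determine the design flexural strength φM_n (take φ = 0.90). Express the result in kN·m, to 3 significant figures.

T = A_s f_y = 4300 × 400 = 1720000 N = 1720 kN.
From C = T: a = T/(0.85 f'_c b) = 1720000/(0.85 × 29.4 × 440) = 156.43 mm.
M_n = T(d − a/2) = 1720 kN × (850 − 78.215) mm = 1327.47 kN·m.
φM_n = 0.90 × 1327.47 = 1194.72 kN·m.

φM_n ≈ 1190 kN·m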